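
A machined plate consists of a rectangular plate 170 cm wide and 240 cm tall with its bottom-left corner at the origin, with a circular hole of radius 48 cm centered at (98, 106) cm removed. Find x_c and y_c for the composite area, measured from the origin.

plate: A = 170 × 240 = 40800.00, centroid at (85.00, 120.00).
hole: A = −π·48² = -7238.23, centroid at (98.00, 106.00).
ΣA = 33561.77 cm²
ΣAx_c = (40800.00)(85.00) + (-7238.23)(98.00) = 2758653.51 cm³
ΣAy_c = (40800.00)(120.00) + (-7238.23)(106.00) = 4128747.68 cm³
x_c = 2758653.51 / 33561.77 = 82.20 cm
y_c = 4128747.68 / 33561.77 = 123.02 cm

x_c = 82.20 cm, y_c = 123.02 cm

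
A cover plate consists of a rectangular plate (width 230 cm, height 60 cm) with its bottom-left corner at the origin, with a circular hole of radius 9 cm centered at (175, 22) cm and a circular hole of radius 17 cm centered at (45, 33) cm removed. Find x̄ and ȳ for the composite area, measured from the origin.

x̄ = 118.82 cm, ȳ = 29.95 cm

plate: A = 230 × 60 = 13800.00, centroid at (115.00, 30.00).
hole 1: A = −π·9² = -254.47, centroid at (175.00, 22.00).
hole 2: A = −π·17² = -907.92, centroid at (45.00, 33.00).
ΣA = 12637.61 cm², ΣAx̄ = 1501611.51 cm³, ΣAȳ = 378440.31 cm³.
x̄ = 1501611.51/12637.61 = 118.82 cm; ȳ = 378440.31/12637.61 = 29.95 cm.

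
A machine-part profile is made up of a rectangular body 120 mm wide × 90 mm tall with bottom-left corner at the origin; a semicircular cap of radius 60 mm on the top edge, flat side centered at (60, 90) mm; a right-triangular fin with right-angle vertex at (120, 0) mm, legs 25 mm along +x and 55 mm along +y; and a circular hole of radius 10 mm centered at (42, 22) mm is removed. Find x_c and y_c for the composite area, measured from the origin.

rectangular body: A = 120 × 90 = 10800.00, centroid at (60.00, 45.00).
semicircular top: A = ½π·60² = 5654.87, centroid at (60.00, 115.46).
triangular fin: A = ½·25·55 = 687.50, centroid at (128.33, 18.33).
hole: A = −π·10² = -314.16, centroid at (42.00, 22.00).
ΣA = 16828.21 mm², ΣAx_c = 1062326.48 mm³, ΣAy_c = 1144630.67 mm³.
x_c = 1062326.48/16828.21 = 63.13 mm; y_c = 1144630.67/16828.21 = 68.02 mm.

x_c = 63.13 mm, y_c = 68.02 mm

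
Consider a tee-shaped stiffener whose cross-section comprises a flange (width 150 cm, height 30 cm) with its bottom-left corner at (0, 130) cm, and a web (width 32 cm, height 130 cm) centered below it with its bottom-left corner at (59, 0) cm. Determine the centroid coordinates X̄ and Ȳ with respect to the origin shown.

X̄ = 75.00 cm, Ȳ = 106.57 cm

web: A = 32 × 130 = 4160.00, centroid at (75.00, 65.00).
flange: A = 150 × 30 = 4500.00, centroid at (75.00, 145.00).
ΣA = 8660.00 cm²
ΣAX̄ = (4160.00)(75.00) + (4500.00)(75.00) = 649500.00 cm³
ΣAȲ = (4160.00)(65.00) + (4500.00)(145.00) = 922900.00 cm³
X̄ = 649500.00 / 8660.00 = 75.00 cm
Ȳ = 922900.00 / 8660.00 = 106.57 cm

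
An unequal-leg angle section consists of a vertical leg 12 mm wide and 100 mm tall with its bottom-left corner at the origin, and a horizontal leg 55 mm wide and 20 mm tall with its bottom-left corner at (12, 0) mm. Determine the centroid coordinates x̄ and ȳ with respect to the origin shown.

Part | A | x̄ᵢ | ȳᵢ | A·x̄ᵢ | A·ȳᵢ
vertical leg | 1200.00 | 6.00 | 50.00 | 7200.00 | 60000.00
horizontal leg | 1100.00 | 39.50 | 10.00 | 43450.00 | 11000.00
Σ | 2300.00 |  |  | 50650.00 | 71000.00
x̄ = 50650.00 / 2300.00 = 22.02 mm
ȳ = 71000.00 / 2300.00 = 30.87 mm

x̄ = 22.02 mm, ȳ = 30.87 mm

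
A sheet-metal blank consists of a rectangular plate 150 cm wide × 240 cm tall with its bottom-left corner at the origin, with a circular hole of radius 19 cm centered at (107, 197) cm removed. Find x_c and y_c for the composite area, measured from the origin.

x_c = 73.96 cm, y_c = 117.50 cm

Part | A | x̄ᵢ | ȳᵢ | A·x̄ᵢ | A·ȳᵢ
plate | 36000.00 | 75.00 | 120.00 | 2700000.00 | 4320000.00
hole | -1134.11 | 107.00 | 197.00 | -121350.30 | -223420.64
Σ | 34865.89 |  |  | 2578649.70 | 4096579.36
x_c = 2578649.70 / 34865.89 = 73.96 cm
y_c = 4096579.36 / 34865.89 = 117.50 cm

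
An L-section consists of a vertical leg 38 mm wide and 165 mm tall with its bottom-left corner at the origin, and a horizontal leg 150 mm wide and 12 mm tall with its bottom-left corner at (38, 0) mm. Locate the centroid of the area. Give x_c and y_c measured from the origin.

Part | A | x̄ᵢ | ȳᵢ | A·x̄ᵢ | A·ȳᵢ
vertical leg | 6270.00 | 19.00 | 82.50 | 119130.00 | 517275.00
horizontal leg | 1800.00 | 113.00 | 6.00 | 203400.00 | 10800.00
Σ | 8070.00 |  |  | 322530.00 | 528075.00
x_c = 322530.00 / 8070.00 = 39.97 mm
y_c = 528075.00 / 8070.00 = 65.44 mm

x_c = 39.97 mm, y_c = 65.44 mm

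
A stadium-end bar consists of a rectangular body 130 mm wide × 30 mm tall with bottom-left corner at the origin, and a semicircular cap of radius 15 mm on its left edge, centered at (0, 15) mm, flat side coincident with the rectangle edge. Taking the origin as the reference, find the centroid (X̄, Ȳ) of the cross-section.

Part | A | x̄ᵢ | ȳᵢ | A·x̄ᵢ | A·ȳᵢ
rectangular body | 3900.00 | 65.00 | 15.00 | 253500.00 | 58500.00
semicircular end | 353.43 | -6.37 | 15.00 | -2250.00 | 5301.44
Σ | 4253.43 |  |  | 251250.00 | 63801.44
X̄ = 251250.00 / 4253.43 = 59.07 mm
Ȳ = 63801.44 / 4253.43 = 15.00 mm

X̄ = 59.07 mm, Ȳ = 15.00 mm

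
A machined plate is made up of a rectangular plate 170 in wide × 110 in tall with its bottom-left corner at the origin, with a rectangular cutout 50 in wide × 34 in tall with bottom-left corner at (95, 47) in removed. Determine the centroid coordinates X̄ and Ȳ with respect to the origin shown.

X̄ = 81.50 in, Ȳ = 54.10 in

plate: A = 170 × 110 = 18700.00, centroid at (85.00, 55.00).
hole: A = −(50 × 34) = -1700.00, centroid at (120.00, 64.00).
ΣA = 17000.00 in²
ΣAX̄ = (18700.00)(85.00) + (-1700.00)(120.00) = 1385500.00 in³
ΣAȲ = (18700.00)(55.00) + (-1700.00)(64.00) = 919700.00 in³
X̄ = 1385500.00 / 17000.00 = 81.50 in
Ȳ = 919700.00 / 17000.00 = 54.10 in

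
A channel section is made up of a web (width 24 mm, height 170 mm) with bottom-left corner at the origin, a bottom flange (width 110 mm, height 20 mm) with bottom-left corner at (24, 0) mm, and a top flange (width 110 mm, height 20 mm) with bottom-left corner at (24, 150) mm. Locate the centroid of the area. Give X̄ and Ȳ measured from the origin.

Part | A | x̄ᵢ | ȳᵢ | A·x̄ᵢ | A·ȳᵢ
web | 4080.00 | 12.00 | 85.00 | 48960.00 | 346800.00
bottom flange | 2200.00 | 79.00 | 10.00 | 173800.00 | 22000.00
top flange | 2200.00 | 79.00 | 160.00 | 173800.00 | 352000.00
Σ | 8480.00 |  |  | 396560.00 | 720800.00
X̄ = 396560.00 / 8480.00 = 46.76 mm
Ȳ = 720800.00 / 8480.00 = 85.00 mm

X̄ = 46.76 mm, Ȳ = 85.00 mm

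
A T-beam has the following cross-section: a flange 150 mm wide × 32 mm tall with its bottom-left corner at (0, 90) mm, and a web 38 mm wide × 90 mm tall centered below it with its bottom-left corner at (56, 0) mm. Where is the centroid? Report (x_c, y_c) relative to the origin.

web: A = 38 × 90 = 3420.00, centroid at (75.00, 45.00).
flange: A = 150 × 32 = 4800.00, centroid at (75.00, 106.00).
ΣA = 8220.00 mm²
ΣAx_c = (3420.00)(75.00) + (4800.00)(75.00) = 616500.00 mm³
ΣAy_c = (3420.00)(45.00) + (4800.00)(106.00) = 662700.00 mm³
x_c = 616500.00 / 8220.00 = 75.00 mm
y_c = 662700.00 / 8220.00 = 80.62 mm

x_c = 75.00 mm, y_c = 80.62 mm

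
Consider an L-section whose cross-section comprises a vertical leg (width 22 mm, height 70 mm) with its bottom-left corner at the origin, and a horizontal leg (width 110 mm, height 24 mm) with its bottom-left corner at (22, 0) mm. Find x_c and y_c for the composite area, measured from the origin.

Part | A | x̄ᵢ | ȳᵢ | A·x̄ᵢ | A·ȳᵢ
vertical leg | 1540.00 | 11.00 | 35.00 | 16940.00 | 53900.00
horizontal leg | 2640.00 | 77.00 | 12.00 | 203280.00 | 31680.00
Σ | 4180.00 |  |  | 220220.00 | 85580.00
x_c = 220220.00 / 4180.00 = 52.68 mm
y_c = 85580.00 / 4180.00 = 20.47 mm

x_c = 52.68 mm, y_c = 20.47 mm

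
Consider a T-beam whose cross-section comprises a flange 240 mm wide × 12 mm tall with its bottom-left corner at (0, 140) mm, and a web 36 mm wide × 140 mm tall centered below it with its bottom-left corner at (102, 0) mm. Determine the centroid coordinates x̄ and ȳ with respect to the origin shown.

x̄ = 120.00 mm, ȳ = 97.64 mm

Part | A | x̄ᵢ | ȳᵢ | A·x̄ᵢ | A·ȳᵢ
web | 5040.00 | 120.00 | 70.00 | 604800.00 | 352800.00
flange | 2880.00 | 120.00 | 146.00 | 345600.00 | 420480.00
Σ | 7920.00 |  |  | 950400.00 | 773280.00
x̄ = 950400.00 / 7920.00 = 120.00 mm
ȳ = 773280.00 / 7920.00 = 97.64 mm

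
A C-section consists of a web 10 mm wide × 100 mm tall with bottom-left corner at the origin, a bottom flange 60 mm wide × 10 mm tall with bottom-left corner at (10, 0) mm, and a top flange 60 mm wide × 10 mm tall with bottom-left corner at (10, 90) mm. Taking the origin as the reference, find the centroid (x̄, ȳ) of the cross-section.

x̄ = 24.09 mm, ȳ = 50.00 mm

web: A = 10 × 100 = 1000.00, centroid at (5.00, 50.00).
bottom flange: A = 60 × 10 = 600.00, centroid at (40.00, 5.00).
top flange: A = 60 × 10 = 600.00, centroid at (40.00, 95.00).
ΣA = 2200.00 mm²
ΣAx̄ = (1000.00)(5.00) + (600.00)(40.00) + (600.00)(40.00) = 53000.00 mm³
ΣAȳ = (1000.00)(50.00) + (600.00)(5.00) + (600.00)(95.00) = 110000.00 mm³
x̄ = 53000.00 / 2200.00 = 24.09 mm
ȳ = 110000.00 / 2200.00 = 50.00 mm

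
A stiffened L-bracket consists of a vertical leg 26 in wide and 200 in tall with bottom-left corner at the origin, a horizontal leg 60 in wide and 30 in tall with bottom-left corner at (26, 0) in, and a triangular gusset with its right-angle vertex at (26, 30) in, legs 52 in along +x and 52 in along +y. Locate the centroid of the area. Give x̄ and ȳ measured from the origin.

x̄ = 27.18 in, ȳ = 73.16 in

vertical leg: A = 26 × 200 = 5200.00, centroid at (13.00, 100.00).
horizontal leg: A = 60 × 30 = 1800.00, centroid at (56.00, 15.00).
gusset: A = ½·52·52 = 1352.00, centroid at (43.33, 47.33).
ΣA = 8352.00 in²
ΣAx̄ = (5200.00)(13.00) + (1800.00)(56.00) + (1352.00)(43.33) = 226986.67 in³
ΣAȳ = (5200.00)(100.00) + (1800.00)(15.00) + (1352.00)(47.33) = 610994.67 in³
x̄ = 226986.67 / 8352.00 = 27.18 in
ȳ = 610994.67 / 8352.00 = 73.16 in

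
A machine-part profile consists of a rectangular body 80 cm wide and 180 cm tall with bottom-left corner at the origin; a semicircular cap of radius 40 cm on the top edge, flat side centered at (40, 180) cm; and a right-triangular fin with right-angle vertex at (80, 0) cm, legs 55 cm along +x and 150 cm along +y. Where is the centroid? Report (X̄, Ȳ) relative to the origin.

X̄ = 51.44 cm, Ȳ = 94.94 cm

rectangular body: A = 80 × 180 = 14400.00, centroid at (40.00, 90.00).
semicircular top: A = ½π·40² = 2513.27, centroid at (40.00, 196.98).
triangular fin: A = ½·55·150 = 4125.00, centroid at (98.33, 50.00).
ΣA = 21038.27 cm²
ΣAX̄ = (14400.00)(40.00) + (2513.27)(40.00) + (4125.00)(98.33) = 1082155.96 cm³
ΣAȲ = (14400.00)(90.00) + (2513.27)(196.98) + (4125.00)(50.00) = 1997306.01 cm³
X̄ = 1082155.96 / 21038.27 = 51.44 cm
Ȳ = 1997306.01 / 21038.27 = 94.94 cm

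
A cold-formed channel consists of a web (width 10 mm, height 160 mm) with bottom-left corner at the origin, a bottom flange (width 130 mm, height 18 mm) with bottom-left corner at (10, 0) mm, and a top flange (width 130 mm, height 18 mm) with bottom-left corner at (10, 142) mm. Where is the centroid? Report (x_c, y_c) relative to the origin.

x_c = 57.17 mm, y_c = 80.00 mm

web: A = 10 × 160 = 1600.00, centroid at (5.00, 80.00).
bottom flange: A = 130 × 18 = 2340.00, centroid at (75.00, 9.00).
top flange: A = 130 × 18 = 2340.00, centroid at (75.00, 151.00).
ΣA = 6280.00 mm², ΣAx_c = 359000.00 mm³, ΣAy_c = 502400.00 mm³.
x_c = 359000.00/6280.00 = 57.17 mm; y_c = 502400.00/6280.00 = 80.00 mm.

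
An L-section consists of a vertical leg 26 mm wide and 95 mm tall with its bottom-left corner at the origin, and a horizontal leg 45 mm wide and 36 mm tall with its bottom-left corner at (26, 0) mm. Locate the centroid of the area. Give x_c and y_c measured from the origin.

Part | A | x̄ᵢ | ȳᵢ | A·x̄ᵢ | A·ȳᵢ
vertical leg | 2470.00 | 13.00 | 47.50 | 32110.00 | 117325.00
horizontal leg | 1620.00 | 48.50 | 18.00 | 78570.00 | 29160.00
Σ | 4090.00 |  |  | 110680.00 | 146485.00
x_c = 110680.00 / 4090.00 = 27.06 mm
y_c = 146485.00 / 4090.00 = 35.82 mm

x_c = 27.06 mm, y_c = 35.82 mm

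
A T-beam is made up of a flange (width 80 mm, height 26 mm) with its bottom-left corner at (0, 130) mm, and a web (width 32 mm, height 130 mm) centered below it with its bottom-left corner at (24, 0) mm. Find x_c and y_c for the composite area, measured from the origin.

x_c = 40.00 mm, y_c = 91.00 mm

Part | A | x̄ᵢ | ȳᵢ | A·x̄ᵢ | A·ȳᵢ
web | 4160.00 | 40.00 | 65.00 | 166400.00 | 270400.00
flange | 2080.00 | 40.00 | 143.00 | 83200.00 | 297440.00
Σ | 6240.00 |  |  | 249600.00 | 567840.00
x_c = 249600.00 / 6240.00 = 40.00 mm
y_c = 567840.00 / 6240.00 = 91.00 mm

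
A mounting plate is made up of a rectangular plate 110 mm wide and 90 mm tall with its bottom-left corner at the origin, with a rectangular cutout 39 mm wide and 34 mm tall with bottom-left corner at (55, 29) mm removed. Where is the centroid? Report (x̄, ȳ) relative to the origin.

plate: A = 110 × 90 = 9900.00, centroid at (55.00, 45.00).
hole: A = −(39 × 34) = -1326.00, centroid at (74.50, 46.00).
ΣA = 8574.00 mm², ΣAx̄ = 445713.00 mm³, ΣAȳ = 384504.00 mm³.
x̄ = 445713.00/8574.00 = 51.98 mm; ȳ = 384504.00/8574.00 = 44.85 mm.

x̄ = 51.98 mm, ȳ = 44.85 mm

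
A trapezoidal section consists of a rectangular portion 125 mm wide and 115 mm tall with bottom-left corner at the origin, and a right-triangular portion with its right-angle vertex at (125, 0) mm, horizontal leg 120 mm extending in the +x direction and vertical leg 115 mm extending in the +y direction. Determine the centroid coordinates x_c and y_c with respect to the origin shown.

rectangular portion: A = 125 × 115 = 14375.00, centroid at (62.50, 57.50).
triangular portion: A = ½·120·115 = 6900.00, centroid at (165.00, 38.33).
ΣA = 21275.00 mm², ΣAx_c = 2036937.50 mm³, ΣAy_c = 1091062.50 mm³.
x_c = 2036937.50/21275.00 = 95.74 mm; y_c = 1091062.50/21275.00 = 51.28 mm.

x_c = 95.74 mm, y_c = 51.28 mm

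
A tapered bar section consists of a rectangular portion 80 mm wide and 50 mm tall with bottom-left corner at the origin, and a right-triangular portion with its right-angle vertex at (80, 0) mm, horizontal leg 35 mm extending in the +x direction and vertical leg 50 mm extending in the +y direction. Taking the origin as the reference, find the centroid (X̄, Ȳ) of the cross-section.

rectangular portion: A = 80 × 50 = 4000.00, centroid at (40.00, 25.00).
triangular portion: A = ½·35·50 = 875.00, centroid at (91.67, 16.67).
ΣA = 4875.00 mm², ΣAX̄ = 240208.33 mm³, ΣAȲ = 114583.33 mm³.
X̄ = 240208.33/4875.00 = 49.27 mm; Ȳ = 114583.33/4875.00 = 23.50 mm.

X̄ = 49.27 mm, Ȳ = 23.50 mm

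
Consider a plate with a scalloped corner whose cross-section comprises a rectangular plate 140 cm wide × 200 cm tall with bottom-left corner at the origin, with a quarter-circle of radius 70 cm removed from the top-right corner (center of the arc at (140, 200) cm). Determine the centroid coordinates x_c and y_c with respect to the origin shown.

x_c = 63.58 cm, y_c = 88.80 cm

plate: A = 140 × 200 = 28000.00, centroid at (70.00, 100.00).
removed quarter-circle: A = −¼π·70² = -3848.45, centroid at (110.29, 170.29).
ΣA = 24151.55 cm², ΣAx_c = 1535550.19 cm³, ΣAy_c = 2144643.13 cm³.
x_c = 1535550.19/24151.55 = 63.58 cm; y_c = 2144643.13/24151.55 = 88.80 cm.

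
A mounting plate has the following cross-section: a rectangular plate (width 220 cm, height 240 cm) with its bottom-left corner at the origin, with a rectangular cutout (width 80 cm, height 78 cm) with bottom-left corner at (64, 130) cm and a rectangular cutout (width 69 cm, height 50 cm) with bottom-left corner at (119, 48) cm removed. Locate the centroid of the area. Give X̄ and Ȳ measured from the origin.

plate: A = 220 × 240 = 52800.00, centroid at (110.00, 120.00).
hole 1: A = −(80 × 78) = -6240.00, centroid at (104.00, 169.00).
hole 2: A = −(69 × 50) = -3450.00, centroid at (153.50, 73.00).
ΣA = 43110.00 cm²
ΣAX̄ = (52800.00)(110.00) + (-6240.00)(104.00) + (-3450.00)(153.50) = 4629465.00 cm³
ΣAȲ = (52800.00)(120.00) + (-6240.00)(169.00) + (-3450.00)(73.00) = 5029590.00 cm³
X̄ = 4629465.00 / 43110.00 = 107.39 cm
Ȳ = 5029590.00 / 43110.00 = 116.67 cm

X̄ = 107.39 cm, Ȳ = 116.67 cm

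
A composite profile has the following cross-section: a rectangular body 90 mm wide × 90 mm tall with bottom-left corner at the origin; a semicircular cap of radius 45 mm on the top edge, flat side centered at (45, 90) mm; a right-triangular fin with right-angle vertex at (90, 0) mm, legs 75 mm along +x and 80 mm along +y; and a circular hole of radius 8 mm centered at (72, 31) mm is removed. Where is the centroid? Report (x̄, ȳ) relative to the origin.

x̄ = 59.53 mm, ȳ = 55.77 mm

Part | A | x̄ᵢ | ȳᵢ | A·x̄ᵢ | A·ȳᵢ
rectangular body | 8100.00 | 45.00 | 45.00 | 364500.00 | 364500.00
semicircular top | 3180.86 | 45.00 | 109.10 | 143138.82 | 347027.63
triangular fin | 3000.00 | 115.00 | 26.67 | 345000.00 | 80000.00
hole | -201.06 | 72.00 | 31.00 | -14476.46 | -6232.92
Σ | 14079.80 |  |  | 838162.36 | 785294.71
x̄ = 838162.36 / 14079.80 = 59.53 mm
ȳ = 785294.71 / 14079.80 = 55.77 mm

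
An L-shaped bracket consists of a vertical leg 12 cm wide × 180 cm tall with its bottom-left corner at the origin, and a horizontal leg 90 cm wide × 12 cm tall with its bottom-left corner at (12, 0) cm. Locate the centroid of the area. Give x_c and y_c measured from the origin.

x_c = 23.00 cm, y_c = 62.00 cm

vertical leg: A = 12 × 180 = 2160.00, centroid at (6.00, 90.00).
horizontal leg: A = 90 × 12 = 1080.00, centroid at (57.00, 6.00).
ΣA = 3240.00 cm²
ΣAx_c = (2160.00)(6.00) + (1080.00)(57.00) = 74520.00 cm³
ΣAy_c = (2160.00)(90.00) + (1080.00)(6.00) = 200880.00 cm³
x_c = 74520.00 / 3240.00 = 23.00 cm
y_c = 200880.00 / 3240.00 = 62.00 cm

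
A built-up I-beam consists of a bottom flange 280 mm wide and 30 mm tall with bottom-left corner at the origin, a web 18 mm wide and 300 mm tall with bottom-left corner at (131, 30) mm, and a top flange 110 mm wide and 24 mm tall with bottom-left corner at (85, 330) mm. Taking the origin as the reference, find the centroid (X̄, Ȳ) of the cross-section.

Part | A | x̄ᵢ | ȳᵢ | A·x̄ᵢ | A·ȳᵢ
bottom flange | 8400.00 | 140.00 | 15.00 | 1176000.00 | 126000.00
web | 5400.00 | 140.00 | 180.00 | 756000.00 | 972000.00
top flange | 2640.00 | 140.00 | 342.00 | 369600.00 | 902880.00
Σ | 16440.00 |  |  | 2301600.00 | 2000880.00
X̄ = 2301600.00 / 16440.00 = 140.00 mm
Ȳ = 2000880.00 / 16440.00 = 121.71 mm

X̄ = 140.00 mm, Ȳ = 121.71 mm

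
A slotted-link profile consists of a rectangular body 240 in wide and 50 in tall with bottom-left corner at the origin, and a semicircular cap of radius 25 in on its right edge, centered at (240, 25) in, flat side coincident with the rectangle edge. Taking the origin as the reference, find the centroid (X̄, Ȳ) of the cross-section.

X̄ = 129.88 in, Ȳ = 25.00 in

Part | A | x̄ᵢ | ȳᵢ | A·x̄ᵢ | A·ȳᵢ
rectangular body | 12000.00 | 120.00 | 25.00 | 1440000.00 | 300000.00
semicircular end | 981.75 | 250.61 | 25.00 | 246036.12 | 24543.69
Σ | 12981.75 |  |  | 1686036.12 | 324543.69
X̄ = 1686036.12 / 12981.75 = 129.88 in
Ȳ = 324543.69 / 12981.75 = 25.00 in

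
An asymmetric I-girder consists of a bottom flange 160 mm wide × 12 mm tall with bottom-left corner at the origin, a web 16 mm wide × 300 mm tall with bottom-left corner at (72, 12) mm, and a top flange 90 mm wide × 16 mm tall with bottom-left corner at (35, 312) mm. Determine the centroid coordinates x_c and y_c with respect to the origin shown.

bottom flange: A = 160 × 12 = 1920.00, centroid at (80.00, 6.00).
web: A = 16 × 300 = 4800.00, centroid at (80.00, 162.00).
top flange: A = 90 × 16 = 1440.00, centroid at (80.00, 320.00).
ΣA = 8160.00 mm², ΣAx_c = 652800.00 mm³, ΣAy_c = 1249920.00 mm³.
x_c = 652800.00/8160.00 = 80.00 mm; y_c = 1249920.00/8160.00 = 153.18 mm.

x_c = 80.00 mm, y_c = 153.18 mm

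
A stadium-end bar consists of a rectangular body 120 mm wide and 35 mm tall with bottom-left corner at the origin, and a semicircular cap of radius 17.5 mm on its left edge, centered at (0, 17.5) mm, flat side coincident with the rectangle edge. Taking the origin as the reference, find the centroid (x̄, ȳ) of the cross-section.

rectangular body: A = 120 × 35 = 4200.00, centroid at (60.00, 17.50).
semicircular end: A = ½π·17.5² = 481.06, centroid at (-7.43, 17.50).
ΣA = 4681.06 mm², ΣAx̄ = 248427.08 mm³, ΣAȳ = 81918.49 mm³.
x̄ = 248427.08/4681.06 = 53.07 mm; ȳ = 81918.49/4681.06 = 17.50 mm.

x̄ = 53.07 mm, ȳ = 17.50 mm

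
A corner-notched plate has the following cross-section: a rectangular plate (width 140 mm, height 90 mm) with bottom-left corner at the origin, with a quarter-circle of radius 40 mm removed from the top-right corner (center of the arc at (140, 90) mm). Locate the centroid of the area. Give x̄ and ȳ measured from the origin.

x̄ = 64.13 mm, ȳ = 41.90 mm

plate: A = 140 × 90 = 12600.00, centroid at (70.00, 45.00).
removed quarter-circle: A = −¼π·40² = -1256.64, centroid at (123.02, 73.02).
ΣA = 11343.36 mm²
ΣAx̄ = (12600.00)(70.00) + (-1256.64)(123.02) = 727404.14 mm³
ΣAȳ = (12600.00)(45.00) + (-1256.64)(73.02) = 475236.00 mm³
x̄ = 727404.14 / 11343.36 = 64.13 mm
ȳ = 475236.00 / 11343.36 = 41.90 mm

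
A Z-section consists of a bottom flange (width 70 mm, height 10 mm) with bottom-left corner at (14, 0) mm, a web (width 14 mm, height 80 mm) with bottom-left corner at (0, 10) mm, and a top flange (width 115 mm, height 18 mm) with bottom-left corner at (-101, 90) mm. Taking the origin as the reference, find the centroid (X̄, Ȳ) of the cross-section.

bottom flange: A = 70 × 10 = 700.00, centroid at (49.00, 5.00).
web: A = 14 × 80 = 1120.00, centroid at (7.00, 50.00).
top flange: A = 115 × 18 = 2070.00, centroid at (-43.50, 99.00).
ΣA = 3890.00 mm²
ΣAX̄ = (700.00)(49.00) + (1120.00)(7.00) + (2070.00)(-43.50) = -47905.00 mm³
ΣAȲ = (700.00)(5.00) + (1120.00)(50.00) + (2070.00)(99.00) = 264430.00 mm³
X̄ = -47905.00 / 3890.00 = -12.31 mm
Ȳ = 264430.00 / 3890.00 = 67.98 mm

X̄ = -12.31 mm, Ȳ = 67.98 mm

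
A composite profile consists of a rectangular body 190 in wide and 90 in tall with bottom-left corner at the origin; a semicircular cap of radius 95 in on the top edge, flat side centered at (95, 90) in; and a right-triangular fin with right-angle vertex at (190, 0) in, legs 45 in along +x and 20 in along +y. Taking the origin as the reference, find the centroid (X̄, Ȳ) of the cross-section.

X̄ = 96.56 in, Ȳ = 82.58 in

rectangular body: A = 190 × 90 = 17100.00, centroid at (95.00, 45.00).
semicircular top: A = ½π·95² = 14176.44, centroid at (95.00, 130.32).
triangular fin: A = ½·45·20 = 450.00, centroid at (205.00, 6.67).
ΣA = 31726.44 in², ΣAX̄ = 3063511.50 in³, ΣAȲ = 2619962.65 in³.
X̄ = 3063511.50/31726.44 = 96.56 in; Ȳ = 2619962.65/31726.44 = 82.58 in.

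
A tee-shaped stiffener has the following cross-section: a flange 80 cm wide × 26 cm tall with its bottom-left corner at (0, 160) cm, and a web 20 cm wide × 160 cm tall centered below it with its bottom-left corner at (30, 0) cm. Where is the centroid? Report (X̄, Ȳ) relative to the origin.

Part | A | x̄ᵢ | ȳᵢ | A·x̄ᵢ | A·ȳᵢ
web | 3200.00 | 40.00 | 80.00 | 128000.00 | 256000.00
flange | 2080.00 | 40.00 | 173.00 | 83200.00 | 359840.00
Σ | 5280.00 |  |  | 211200.00 | 615840.00
X̄ = 211200.00 / 5280.00 = 40.00 cm
Ȳ = 615840.00 / 5280.00 = 116.64 cm

X̄ = 40.00 cm, Ȳ = 116.64 cm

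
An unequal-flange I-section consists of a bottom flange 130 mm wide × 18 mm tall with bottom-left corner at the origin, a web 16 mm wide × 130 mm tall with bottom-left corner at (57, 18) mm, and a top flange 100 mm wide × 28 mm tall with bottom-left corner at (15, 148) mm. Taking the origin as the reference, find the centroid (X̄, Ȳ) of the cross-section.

X̄ = 65.00 mm, Ȳ = 89.65 mm

Part | A | x̄ᵢ | ȳᵢ | A·x̄ᵢ | A·ȳᵢ
bottom flange | 2340.00 | 65.00 | 9.00 | 152100.00 | 21060.00
web | 2080.00 | 65.00 | 83.00 | 135200.00 | 172640.00
top flange | 2800.00 | 65.00 | 162.00 | 182000.00 | 453600.00
Σ | 7220.00 |  |  | 469300.00 | 647300.00
X̄ = 469300.00 / 7220.00 = 65.00 mm
Ȳ = 647300.00 / 7220.00 = 89.65 mm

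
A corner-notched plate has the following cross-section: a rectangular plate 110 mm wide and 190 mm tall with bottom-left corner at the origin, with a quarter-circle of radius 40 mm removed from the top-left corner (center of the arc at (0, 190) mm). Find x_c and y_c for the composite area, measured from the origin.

x_c = 57.43 mm, y_c = 90.01 mm

plate: A = 110 × 190 = 20900.00, centroid at (55.00, 95.00).
removed quarter-circle: A = −¼π·40² = -1256.64, centroid at (16.98, 173.02).
ΣA = 19643.36 mm², ΣAx_c = 1128166.67 mm³, ΣAy_c = 1768072.29 mm³.
x_c = 1128166.67/19643.36 = 57.43 mm; y_c = 1768072.29/19643.36 = 90.01 mm.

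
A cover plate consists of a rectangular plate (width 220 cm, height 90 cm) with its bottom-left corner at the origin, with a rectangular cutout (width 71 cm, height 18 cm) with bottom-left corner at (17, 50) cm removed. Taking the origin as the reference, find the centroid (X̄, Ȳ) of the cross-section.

plate: A = 220 × 90 = 19800.00, centroid at (110.00, 45.00).
hole: A = −(71 × 18) = -1278.00, centroid at (52.50, 59.00).
ΣA = 18522.00 cm²
ΣAX̄ = (19800.00)(110.00) + (-1278.00)(52.50) = 2110905.00 cm³
ΣAȲ = (19800.00)(45.00) + (-1278.00)(59.00) = 815598.00 cm³
X̄ = 2110905.00 / 18522.00 = 113.97 cm
Ȳ = 815598.00 / 18522.00 = 44.03 cm

X̄ = 113.97 cm, Ȳ = 44.03 cm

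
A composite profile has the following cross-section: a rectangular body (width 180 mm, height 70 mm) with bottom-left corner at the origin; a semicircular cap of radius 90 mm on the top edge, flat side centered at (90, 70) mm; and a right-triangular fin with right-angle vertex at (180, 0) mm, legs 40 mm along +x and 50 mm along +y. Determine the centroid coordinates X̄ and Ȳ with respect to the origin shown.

X̄ = 93.93 mm, Ȳ = 69.68 mm

Part | A | x̄ᵢ | ȳᵢ | A·x̄ᵢ | A·ȳᵢ
rectangular body | 12600.00 | 90.00 | 35.00 | 1134000.00 | 441000.00
semicircular top | 12723.45 | 90.00 | 108.20 | 1145110.52 | 1376641.52
triangular fin | 1000.00 | 193.33 | 16.67 | 193333.33 | 16666.67
Σ | 26323.45 |  |  | 2472443.86 | 1834308.18
X̄ = 2472443.86 / 26323.45 = 93.93 mm
Ȳ = 1834308.18 / 26323.45 = 69.68 mm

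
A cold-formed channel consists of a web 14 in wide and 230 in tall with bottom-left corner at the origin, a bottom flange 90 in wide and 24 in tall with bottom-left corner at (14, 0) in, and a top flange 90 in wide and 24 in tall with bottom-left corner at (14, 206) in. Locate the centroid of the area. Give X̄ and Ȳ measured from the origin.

web: A = 14 × 230 = 3220.00, centroid at (7.00, 115.00).
bottom flange: A = 90 × 24 = 2160.00, centroid at (59.00, 12.00).
top flange: A = 90 × 24 = 2160.00, centroid at (59.00, 218.00).
ΣA = 7540.00 in², ΣAX̄ = 277420.00 in³, ΣAȲ = 867100.00 in³.
X̄ = 277420.00/7540.00 = 36.79 in; Ȳ = 867100.00/7540.00 = 115.00 in.

X̄ = 36.79 in, Ȳ = 115.00 in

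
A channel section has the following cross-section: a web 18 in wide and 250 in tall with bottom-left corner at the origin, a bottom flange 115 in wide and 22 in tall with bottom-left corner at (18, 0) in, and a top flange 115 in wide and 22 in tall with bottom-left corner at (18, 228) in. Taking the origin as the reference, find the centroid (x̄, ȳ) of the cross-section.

web: A = 18 × 250 = 4500.00, centroid at (9.00, 125.00).
bottom flange: A = 115 × 22 = 2530.00, centroid at (75.50, 11.00).
top flange: A = 115 × 22 = 2530.00, centroid at (75.50, 239.00).
ΣA = 9560.00 in², ΣAx̄ = 422530.00 in³, ΣAȳ = 1195000.00 in³.
x̄ = 422530.00/9560.00 = 44.20 in; ȳ = 1195000.00/9560.00 = 125.00 in.

x̄ = 44.20 in, ȳ = 125.00 in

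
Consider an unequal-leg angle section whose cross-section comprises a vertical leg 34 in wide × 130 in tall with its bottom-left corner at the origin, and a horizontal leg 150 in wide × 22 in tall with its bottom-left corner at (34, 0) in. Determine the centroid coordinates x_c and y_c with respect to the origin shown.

Part | A | x̄ᵢ | ȳᵢ | A·x̄ᵢ | A·ȳᵢ
vertical leg | 4420.00 | 17.00 | 65.00 | 75140.00 | 287300.00
horizontal leg | 3300.00 | 109.00 | 11.00 | 359700.00 | 36300.00
Σ | 7720.00 |  |  | 434840.00 | 323600.00
x_c = 434840.00 / 7720.00 = 56.33 in
y_c = 323600.00 / 7720.00 = 41.92 in

x_c = 56.33 in, y_c = 41.92 in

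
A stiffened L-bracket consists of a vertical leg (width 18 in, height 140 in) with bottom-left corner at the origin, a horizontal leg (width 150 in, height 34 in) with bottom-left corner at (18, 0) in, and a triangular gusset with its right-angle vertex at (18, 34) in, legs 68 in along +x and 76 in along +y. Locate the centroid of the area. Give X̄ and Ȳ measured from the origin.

vertical leg: A = 18 × 140 = 2520.00, centroid at (9.00, 70.00).
horizontal leg: A = 150 × 34 = 5100.00, centroid at (93.00, 17.00).
gusset: A = ½·68·76 = 2584.00, centroid at (40.67, 59.33).
ΣA = 10204.00 in²
ΣAX̄ = (2520.00)(9.00) + (5100.00)(93.00) + (2584.00)(40.67) = 602062.67 in³
ΣAȲ = (2520.00)(70.00) + (5100.00)(17.00) + (2584.00)(59.33) = 416417.33 in³
X̄ = 602062.67 / 10204.00 = 59.00 in
Ȳ = 416417.33 / 10204.00 = 40.81 in

X̄ = 59.00 in, Ȳ = 40.81 in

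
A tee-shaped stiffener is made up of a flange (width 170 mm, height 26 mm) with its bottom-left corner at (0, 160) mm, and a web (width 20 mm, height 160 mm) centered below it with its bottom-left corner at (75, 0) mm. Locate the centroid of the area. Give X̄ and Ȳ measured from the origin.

Part | A | x̄ᵢ | ȳᵢ | A·x̄ᵢ | A·ȳᵢ
web | 3200.00 | 85.00 | 80.00 | 272000.00 | 256000.00
flange | 4420.00 | 85.00 | 173.00 | 375700.00 | 764660.00
Σ | 7620.00 |  |  | 647700.00 | 1020660.00
X̄ = 647700.00 / 7620.00 = 85.00 mm
Ȳ = 1020660.00 / 7620.00 = 133.94 mm

X̄ = 85.00 mm, Ȳ = 133.94 mm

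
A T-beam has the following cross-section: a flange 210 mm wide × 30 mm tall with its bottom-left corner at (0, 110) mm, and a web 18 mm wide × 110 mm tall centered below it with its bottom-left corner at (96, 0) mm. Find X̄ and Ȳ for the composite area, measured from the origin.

Part | A | x̄ᵢ | ȳᵢ | A·x̄ᵢ | A·ȳᵢ
web | 1980.00 | 105.00 | 55.00 | 207900.00 | 108900.00
flange | 6300.00 | 105.00 | 125.00 | 661500.00 | 787500.00
Σ | 8280.00 |  |  | 869400.00 | 896400.00
X̄ = 869400.00 / 8280.00 = 105.00 mm
Ȳ = 896400.00 / 8280.00 = 108.26 mm

X̄ = 105.00 mm, Ȳ = 108.26 mm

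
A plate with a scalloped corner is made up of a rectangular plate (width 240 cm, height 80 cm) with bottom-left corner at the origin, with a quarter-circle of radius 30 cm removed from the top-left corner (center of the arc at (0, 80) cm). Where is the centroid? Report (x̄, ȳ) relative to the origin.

x̄ = 124.10 cm, ȳ = 38.96 cm

plate: A = 240 × 80 = 19200.00, centroid at (120.00, 40.00).
removed quarter-circle: A = −¼π·30² = -706.86, centroid at (12.73, 67.27).
ΣA = 18493.14 cm², ΣAx̄ = 2295000.00 cm³, ΣAȳ = 720451.33 cm³.
x̄ = 2295000.00/18493.14 = 124.10 cm; ȳ = 720451.33/18493.14 = 38.96 cm.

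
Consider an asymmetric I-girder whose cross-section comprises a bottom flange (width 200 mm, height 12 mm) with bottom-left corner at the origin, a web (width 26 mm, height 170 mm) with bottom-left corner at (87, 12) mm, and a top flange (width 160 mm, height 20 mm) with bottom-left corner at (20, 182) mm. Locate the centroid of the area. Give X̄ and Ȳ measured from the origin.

X̄ = 100.00 mm, Ȳ = 105.54 mm

bottom flange: A = 200 × 12 = 2400.00, centroid at (100.00, 6.00).
web: A = 26 × 170 = 4420.00, centroid at (100.00, 97.00).
top flange: A = 160 × 20 = 3200.00, centroid at (100.00, 192.00).
ΣA = 10020.00 mm²
ΣAX̄ = (2400.00)(100.00) + (4420.00)(100.00) + (3200.00)(100.00) = 1002000.00 mm³
ΣAȲ = (2400.00)(6.00) + (4420.00)(97.00) + (3200.00)(192.00) = 1057540.00 mm³
X̄ = 1002000.00 / 10020.00 = 100.00 mm
Ȳ = 1057540.00 / 10020.00 = 105.54 mm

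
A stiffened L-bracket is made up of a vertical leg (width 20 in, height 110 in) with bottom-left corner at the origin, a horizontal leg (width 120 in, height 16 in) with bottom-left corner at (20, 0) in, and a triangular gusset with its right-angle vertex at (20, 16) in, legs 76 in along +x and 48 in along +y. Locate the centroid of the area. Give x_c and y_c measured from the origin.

vertical leg: A = 20 × 110 = 2200.00, centroid at (10.00, 55.00).
horizontal leg: A = 120 × 16 = 1920.00, centroid at (80.00, 8.00).
gusset: A = ½·76·48 = 1824.00, centroid at (45.33, 32.00).
ΣA = 5944.00 in²
ΣAx_c = (2200.00)(10.00) + (1920.00)(80.00) + (1824.00)(45.33) = 258288.00 in³
ΣAy_c = (2200.00)(55.00) + (1920.00)(8.00) + (1824.00)(32.00) = 194728.00 in³
x_c = 258288.00 / 5944.00 = 43.45 in
y_c = 194728.00 / 5944.00 = 32.76 in

x_c = 43.45 in, y_c = 32.76 in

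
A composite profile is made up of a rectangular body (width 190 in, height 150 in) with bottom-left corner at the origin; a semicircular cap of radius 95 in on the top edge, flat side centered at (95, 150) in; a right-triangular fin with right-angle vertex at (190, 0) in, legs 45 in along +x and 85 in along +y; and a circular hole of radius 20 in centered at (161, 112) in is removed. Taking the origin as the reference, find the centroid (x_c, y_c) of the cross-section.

x_c = 97.94 in, y_c = 109.59 in

Part | A | x̄ᵢ | ȳᵢ | A·x̄ᵢ | A·ȳᵢ
rectangular body | 28500.00 | 95.00 | 75.00 | 2707500.00 | 2137500.00
semicircular top | 14176.44 | 95.00 | 190.32 | 1346761.50 | 2698048.86
triangular fin | 1912.50 | 205.00 | 28.33 | 392062.50 | 54187.50
hole | -1256.64 | 161.00 | 112.00 | -202318.57 | -140743.35
Σ | 43332.30 |  |  | 4244005.43 | 4748993.01
x_c = 4244005.43 / 43332.30 = 97.94 in
y_c = 4748993.01 / 43332.30 = 109.59 in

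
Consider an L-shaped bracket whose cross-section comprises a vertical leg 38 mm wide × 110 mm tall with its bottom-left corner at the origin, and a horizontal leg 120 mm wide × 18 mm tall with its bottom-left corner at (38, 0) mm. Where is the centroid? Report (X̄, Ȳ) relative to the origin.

Part | A | x̄ᵢ | ȳᵢ | A·x̄ᵢ | A·ȳᵢ
vertical leg | 4180.00 | 19.00 | 55.00 | 79420.00 | 229900.00
horizontal leg | 2160.00 | 98.00 | 9.00 | 211680.00 | 19440.00
Σ | 6340.00 |  |  | 291100.00 | 249340.00
X̄ = 291100.00 / 6340.00 = 45.91 mm
Ȳ = 249340.00 / 6340.00 = 39.33 mm

X̄ = 45.91 mm, Ȳ = 39.33 mm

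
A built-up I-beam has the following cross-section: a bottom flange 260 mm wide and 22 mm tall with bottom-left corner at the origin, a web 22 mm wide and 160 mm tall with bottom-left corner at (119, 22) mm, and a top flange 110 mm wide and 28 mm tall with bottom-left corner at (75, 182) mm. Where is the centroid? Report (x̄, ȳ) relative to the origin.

x̄ = 130.00 mm, ȳ = 83.25 mm

bottom flange: A = 260 × 22 = 5720.00, centroid at (130.00, 11.00).
web: A = 22 × 160 = 3520.00, centroid at (130.00, 102.00).
top flange: A = 110 × 28 = 3080.00, centroid at (130.00, 196.00).
ΣA = 12320.00 mm², ΣAx̄ = 1601600.00 mm³, ΣAȳ = 1025640.00 mm³.
x̄ = 1601600.00/12320.00 = 130.00 mm; ȳ = 1025640.00/12320.00 = 83.25 mm.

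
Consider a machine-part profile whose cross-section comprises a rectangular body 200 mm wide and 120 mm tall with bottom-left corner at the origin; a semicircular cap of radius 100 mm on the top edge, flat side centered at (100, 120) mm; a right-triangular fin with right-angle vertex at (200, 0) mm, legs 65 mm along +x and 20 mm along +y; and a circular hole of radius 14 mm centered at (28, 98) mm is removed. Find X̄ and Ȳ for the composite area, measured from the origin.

X̄ = 103.11 mm, Ȳ = 99.03 mm

rectangular body: A = 200 × 120 = 24000.00, centroid at (100.00, 60.00).
semicircular top: A = ½π·100² = 15707.96, centroid at (100.00, 162.44).
triangular fin: A = ½·65·20 = 650.00, centroid at (221.67, 6.67).
hole: A = −π·14² = -615.75, centroid at (28.00, 98.00).
ΣA = 39742.21 mm², ΣAX̄ = 4097638.60 mm³, ΣAȲ = 3935611.88 mm³.
X̄ = 4097638.60/39742.21 = 103.11 mm; Ȳ = 3935611.88/39742.21 = 99.03 mm.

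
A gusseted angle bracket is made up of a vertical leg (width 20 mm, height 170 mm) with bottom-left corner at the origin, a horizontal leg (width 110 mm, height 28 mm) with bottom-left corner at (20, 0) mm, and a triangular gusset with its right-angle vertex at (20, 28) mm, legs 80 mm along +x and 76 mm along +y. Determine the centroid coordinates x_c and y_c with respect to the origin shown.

vertical leg: A = 20 × 170 = 3400.00, centroid at (10.00, 85.00).
horizontal leg: A = 110 × 28 = 3080.00, centroid at (75.00, 14.00).
gusset: A = ½·80·76 = 3040.00, centroid at (46.67, 53.33).
ΣA = 9520.00 mm²
ΣAx_c = (3400.00)(10.00) + (3080.00)(75.00) + (3040.00)(46.67) = 406866.67 mm³
ΣAy_c = (3400.00)(85.00) + (3080.00)(14.00) + (3040.00)(53.33) = 494253.33 mm³
x_c = 406866.67 / 9520.00 = 42.74 mm
y_c = 494253.33 / 9520.00 = 51.92 mm

x_c = 42.74 mm, y_c = 51.92 mm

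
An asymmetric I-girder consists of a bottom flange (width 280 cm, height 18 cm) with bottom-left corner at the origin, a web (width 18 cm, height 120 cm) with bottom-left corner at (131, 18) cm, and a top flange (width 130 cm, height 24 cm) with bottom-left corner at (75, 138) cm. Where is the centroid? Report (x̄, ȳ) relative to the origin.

bottom flange: A = 280 × 18 = 5040.00, centroid at (140.00, 9.00).
web: A = 18 × 120 = 2160.00, centroid at (140.00, 78.00).
top flange: A = 130 × 24 = 3120.00, centroid at (140.00, 150.00).
ΣA = 10320.00 cm²
ΣAx̄ = (5040.00)(140.00) + (2160.00)(140.00) + (3120.00)(140.00) = 1444800.00 cm³
ΣAȳ = (5040.00)(9.00) + (2160.00)(78.00) + (3120.00)(150.00) = 681840.00 cm³
x̄ = 1444800.00 / 10320.00 = 140.00 cm
ȳ = 681840.00 / 10320.00 = 66.07 cm

x̄ = 140.00 cm, ȳ = 66.07 cm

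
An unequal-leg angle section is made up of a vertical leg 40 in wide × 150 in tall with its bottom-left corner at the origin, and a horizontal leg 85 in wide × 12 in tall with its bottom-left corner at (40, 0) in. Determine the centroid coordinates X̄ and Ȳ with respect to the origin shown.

X̄ = 29.08 in, Ȳ = 64.97 in

vertical leg: A = 40 × 150 = 6000.00, centroid at (20.00, 75.00).
horizontal leg: A = 85 × 12 = 1020.00, centroid at (82.50, 6.00).
ΣA = 7020.00 in², ΣAX̄ = 204150.00 in³, ΣAȲ = 456120.00 in³.
X̄ = 204150.00/7020.00 = 29.08 in; Ȳ = 456120.00/7020.00 = 64.97 in.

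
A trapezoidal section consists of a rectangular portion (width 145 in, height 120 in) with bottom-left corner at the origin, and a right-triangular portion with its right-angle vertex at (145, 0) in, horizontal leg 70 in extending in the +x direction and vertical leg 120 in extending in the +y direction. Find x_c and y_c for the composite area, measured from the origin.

Part | A | x̄ᵢ | ȳᵢ | A·x̄ᵢ | A·ȳᵢ
rectangular portion | 17400.00 | 72.50 | 60.00 | 1261500.00 | 1044000.00
triangular portion | 4200.00 | 168.33 | 40.00 | 707000.00 | 168000.00
Σ | 21600.00 |  |  | 1968500.00 | 1212000.00
x_c = 1968500.00 / 21600.00 = 91.13 in
y_c = 1212000.00 / 21600.00 = 56.11 in

x_c = 91.13 in, y_c = 56.11 in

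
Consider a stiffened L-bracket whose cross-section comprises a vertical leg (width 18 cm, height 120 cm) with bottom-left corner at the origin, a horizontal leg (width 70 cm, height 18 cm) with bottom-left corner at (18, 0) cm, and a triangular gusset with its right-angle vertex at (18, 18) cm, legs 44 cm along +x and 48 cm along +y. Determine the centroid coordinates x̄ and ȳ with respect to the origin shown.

vertical leg: A = 18 × 120 = 2160.00, centroid at (9.00, 60.00).
horizontal leg: A = 70 × 18 = 1260.00, centroid at (53.00, 9.00).
gusset: A = ½·44·48 = 1056.00, centroid at (32.67, 34.00).
ΣA = 4476.00 cm², ΣAx̄ = 120716.00 cm³, ΣAȳ = 176844.00 cm³.
x̄ = 120716.00/4476.00 = 26.97 cm; ȳ = 176844.00/4476.00 = 39.51 cm.

x̄ = 26.97 cm, ȳ = 39.51 cm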